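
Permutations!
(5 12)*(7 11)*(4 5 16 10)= (4 5 12 16 10)(7 11)= [0, 1, 2, 3, 5, 12, 6, 11, 8, 9, 4, 7, 16, 13, 14, 15, 10]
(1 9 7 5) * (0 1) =[1, 9, 2, 3, 4, 0, 6, 5, 8, 7] =(0 1 9 7 5)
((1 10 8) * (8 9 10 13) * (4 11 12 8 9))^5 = (1 11 9 8 4 13 12 10) = [0, 11, 2, 3, 13, 5, 6, 7, 4, 8, 1, 9, 10, 12]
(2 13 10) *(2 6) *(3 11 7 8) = (2 13 10 6)(3 11 7 8) = [0, 1, 13, 11, 4, 5, 2, 8, 3, 9, 6, 7, 12, 10]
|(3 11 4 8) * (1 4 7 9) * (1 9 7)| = 5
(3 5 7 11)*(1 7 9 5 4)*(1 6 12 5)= (1 7 11 3 4 6 12 5 9)= [0, 7, 2, 4, 6, 9, 12, 11, 8, 1, 10, 3, 5]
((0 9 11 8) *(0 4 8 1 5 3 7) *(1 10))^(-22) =(0 11 1 3)(5 7 9 10) =[11, 3, 2, 0, 4, 7, 6, 9, 8, 10, 5, 1]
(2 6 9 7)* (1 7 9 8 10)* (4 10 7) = (1 4 10)(2 6 8 7) = [0, 4, 6, 3, 10, 5, 8, 2, 7, 9, 1]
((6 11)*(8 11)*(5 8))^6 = (5 11)(6 8) = [0, 1, 2, 3, 4, 11, 8, 7, 6, 9, 10, 5]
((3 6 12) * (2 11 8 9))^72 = (12) = [0, 1, 2, 3, 4, 5, 6, 7, 8, 9, 10, 11, 12]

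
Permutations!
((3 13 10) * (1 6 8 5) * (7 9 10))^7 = (1 5 8 6)(3 7 10 13 9) = [0, 5, 2, 7, 4, 8, 1, 10, 6, 3, 13, 11, 12, 9]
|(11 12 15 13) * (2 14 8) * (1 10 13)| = |(1 10 13 11 12 15)(2 14 8)| = 6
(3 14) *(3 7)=(3 14 7)=[0, 1, 2, 14, 4, 5, 6, 3, 8, 9, 10, 11, 12, 13, 7]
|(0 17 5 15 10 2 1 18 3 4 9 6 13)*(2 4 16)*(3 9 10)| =12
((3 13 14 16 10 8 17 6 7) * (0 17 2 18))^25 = (0 17 6 7 3 13 14 16 10 8 2 18) = [17, 1, 18, 13, 4, 5, 7, 3, 2, 9, 8, 11, 12, 14, 16, 15, 10, 6, 0]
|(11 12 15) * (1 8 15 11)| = |(1 8 15)(11 12)| = 6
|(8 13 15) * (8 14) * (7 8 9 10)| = 7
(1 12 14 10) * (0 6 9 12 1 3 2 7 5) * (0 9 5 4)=(0 6 5 9 12 14 10 3 2 7 4)=[6, 1, 7, 2, 0, 9, 5, 4, 8, 12, 3, 11, 14, 13, 10]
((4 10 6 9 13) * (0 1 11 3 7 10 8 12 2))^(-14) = (0 2 12 8 4 13 9 6 10 7 3 11 1) = [2, 0, 12, 11, 13, 5, 10, 3, 4, 6, 7, 1, 8, 9]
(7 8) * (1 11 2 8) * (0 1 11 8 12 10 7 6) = (0 1 8 6)(2 12 10 7 11) = [1, 8, 12, 3, 4, 5, 0, 11, 6, 9, 7, 2, 10]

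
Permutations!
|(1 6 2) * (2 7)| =4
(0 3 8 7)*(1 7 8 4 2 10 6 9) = [3, 7, 10, 4, 2, 5, 9, 0, 8, 1, 6] = (0 3 4 2 10 6 9 1 7)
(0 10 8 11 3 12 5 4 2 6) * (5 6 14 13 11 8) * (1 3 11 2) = (0 10 5 4 1 3 12 6)(2 14 13) = [10, 3, 14, 12, 1, 4, 0, 7, 8, 9, 5, 11, 6, 2, 13]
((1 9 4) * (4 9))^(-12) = [0, 1, 2, 3, 4, 5, 6, 7, 8, 9] = (9)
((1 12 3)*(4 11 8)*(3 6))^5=(1 12 6 3)(4 8 11)=[0, 12, 2, 1, 8, 5, 3, 7, 11, 9, 10, 4, 6]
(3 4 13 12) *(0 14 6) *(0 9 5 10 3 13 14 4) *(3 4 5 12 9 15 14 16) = (0 5 10 4 16 3)(6 15 14)(9 12 13) = [5, 1, 2, 0, 16, 10, 15, 7, 8, 12, 4, 11, 13, 9, 6, 14, 3]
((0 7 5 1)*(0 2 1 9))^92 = (9) = [0, 1, 2, 3, 4, 5, 6, 7, 8, 9]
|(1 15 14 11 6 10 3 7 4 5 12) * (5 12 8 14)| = |(1 15 5 8 14 11 6 10 3 7 4 12)| = 12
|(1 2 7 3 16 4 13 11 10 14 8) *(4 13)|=|(1 2 7 3 16 13 11 10 14 8)|=10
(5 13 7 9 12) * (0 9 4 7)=[9, 1, 2, 3, 7, 13, 6, 4, 8, 12, 10, 11, 5, 0]=(0 9 12 5 13)(4 7)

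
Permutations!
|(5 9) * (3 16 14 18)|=|(3 16 14 18)(5 9)|=4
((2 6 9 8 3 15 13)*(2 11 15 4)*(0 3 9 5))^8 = (0 4 6)(2 5 3)(11 13 15) = [4, 1, 5, 2, 6, 3, 0, 7, 8, 9, 10, 13, 12, 15, 14, 11]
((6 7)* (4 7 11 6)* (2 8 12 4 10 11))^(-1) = (2 6 11 10 7 4 12 8) = [0, 1, 6, 3, 12, 5, 11, 4, 2, 9, 7, 10, 8]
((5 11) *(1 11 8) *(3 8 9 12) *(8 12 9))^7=(1 8 5 11)(3 12)=[0, 8, 2, 12, 4, 11, 6, 7, 5, 9, 10, 1, 3]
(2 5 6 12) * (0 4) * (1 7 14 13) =(0 4)(1 7 14 13)(2 5 6 12) =[4, 7, 5, 3, 0, 6, 12, 14, 8, 9, 10, 11, 2, 1, 13]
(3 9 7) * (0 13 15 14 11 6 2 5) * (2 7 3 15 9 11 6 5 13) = (0 2 13 9 3 11 5)(6 7 15 14) = [2, 1, 13, 11, 4, 0, 7, 15, 8, 3, 10, 5, 12, 9, 6, 14]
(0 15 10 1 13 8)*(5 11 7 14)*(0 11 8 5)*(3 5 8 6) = (0 15 10 1 13 8 11 7 14)(3 5 6) = [15, 13, 2, 5, 4, 6, 3, 14, 11, 9, 1, 7, 12, 8, 0, 10]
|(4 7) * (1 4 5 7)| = 2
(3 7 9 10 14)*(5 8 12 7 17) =(3 17 5 8 12 7 9 10 14) =[0, 1, 2, 17, 4, 8, 6, 9, 12, 10, 14, 11, 7, 13, 3, 15, 16, 5]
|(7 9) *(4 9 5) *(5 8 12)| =|(4 9 7 8 12 5)| =6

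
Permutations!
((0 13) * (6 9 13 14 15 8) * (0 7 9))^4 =(0 6 8 15 14)(7 9 13) =[6, 1, 2, 3, 4, 5, 8, 9, 15, 13, 10, 11, 12, 7, 0, 14]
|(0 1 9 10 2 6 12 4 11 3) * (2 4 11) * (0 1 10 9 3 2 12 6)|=|(0 10 4 12 11 2)(1 3)|=6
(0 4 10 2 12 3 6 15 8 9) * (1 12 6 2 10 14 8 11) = (0 4 14 8 9)(1 12 3 2 6 15 11) = [4, 12, 6, 2, 14, 5, 15, 7, 9, 0, 10, 1, 3, 13, 8, 11]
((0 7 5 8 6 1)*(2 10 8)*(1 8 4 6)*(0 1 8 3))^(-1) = (0 3 6 4 10 2 5 7) = [3, 1, 5, 6, 10, 7, 4, 0, 8, 9, 2]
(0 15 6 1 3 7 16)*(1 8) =[15, 3, 2, 7, 4, 5, 8, 16, 1, 9, 10, 11, 12, 13, 14, 6, 0] =(0 15 6 8 1 3 7 16)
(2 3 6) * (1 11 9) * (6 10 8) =[0, 11, 3, 10, 4, 5, 2, 7, 6, 1, 8, 9] =(1 11 9)(2 3 10 8 6)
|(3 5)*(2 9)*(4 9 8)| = |(2 8 4 9)(3 5)| = 4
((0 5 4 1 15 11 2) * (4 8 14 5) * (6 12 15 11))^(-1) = (0 2 11 1 4)(5 14 8)(6 15 12) = [2, 4, 11, 3, 0, 14, 15, 7, 5, 9, 10, 1, 6, 13, 8, 12]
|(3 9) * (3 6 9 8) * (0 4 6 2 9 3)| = |(0 4 6 3 8)(2 9)| = 10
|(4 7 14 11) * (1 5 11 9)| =7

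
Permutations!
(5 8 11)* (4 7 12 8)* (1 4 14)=(1 4 7 12 8 11 5 14)=[0, 4, 2, 3, 7, 14, 6, 12, 11, 9, 10, 5, 8, 13, 1]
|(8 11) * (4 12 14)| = |(4 12 14)(8 11)| = 6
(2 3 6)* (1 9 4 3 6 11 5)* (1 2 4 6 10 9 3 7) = [0, 3, 10, 11, 7, 2, 4, 1, 8, 6, 9, 5] = (1 3 11 5 2 10 9 6 4 7)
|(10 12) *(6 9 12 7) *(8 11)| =|(6 9 12 10 7)(8 11)| =10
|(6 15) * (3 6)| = |(3 6 15)| = 3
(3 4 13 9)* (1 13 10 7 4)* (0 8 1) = (0 8 1 13 9 3)(4 10 7) = [8, 13, 2, 0, 10, 5, 6, 4, 1, 3, 7, 11, 12, 9]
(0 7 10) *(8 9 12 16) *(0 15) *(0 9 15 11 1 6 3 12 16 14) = (0 7 10 11 1 6 3 12 14)(8 15 9 16) = [7, 6, 2, 12, 4, 5, 3, 10, 15, 16, 11, 1, 14, 13, 0, 9, 8]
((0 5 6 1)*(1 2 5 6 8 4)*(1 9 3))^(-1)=(0 1 3 9 4 8 5 2 6)=[1, 3, 6, 9, 8, 2, 0, 7, 5, 4]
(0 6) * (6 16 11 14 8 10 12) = (0 16 11 14 8 10 12 6) = [16, 1, 2, 3, 4, 5, 0, 7, 10, 9, 12, 14, 6, 13, 8, 15, 11]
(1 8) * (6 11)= (1 8)(6 11)= [0, 8, 2, 3, 4, 5, 11, 7, 1, 9, 10, 6]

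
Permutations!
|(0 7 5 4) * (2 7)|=|(0 2 7 5 4)|=5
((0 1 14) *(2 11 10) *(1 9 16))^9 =(0 14 1 16 9) =[14, 16, 2, 3, 4, 5, 6, 7, 8, 0, 10, 11, 12, 13, 1, 15, 9]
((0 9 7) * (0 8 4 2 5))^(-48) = [9, 1, 5, 3, 2, 0, 6, 8, 4, 7] = (0 9 7 8 4 2 5)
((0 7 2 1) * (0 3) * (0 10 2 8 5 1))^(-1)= (0 2 10 3 1 5 8 7)= [2, 5, 10, 1, 4, 8, 6, 0, 7, 9, 3]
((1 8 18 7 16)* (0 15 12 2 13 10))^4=(0 13 12)(1 16 7 18 8)(2 15 10)=[13, 16, 15, 3, 4, 5, 6, 18, 1, 9, 2, 11, 0, 12, 14, 10, 7, 17, 8]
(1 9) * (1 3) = (1 9 3) = [0, 9, 2, 1, 4, 5, 6, 7, 8, 3]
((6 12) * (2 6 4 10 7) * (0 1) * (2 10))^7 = (0 1)(2 4 12 6)(7 10) = [1, 0, 4, 3, 12, 5, 2, 10, 8, 9, 7, 11, 6]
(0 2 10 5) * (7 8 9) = (0 2 10 5)(7 8 9) = [2, 1, 10, 3, 4, 0, 6, 8, 9, 7, 5]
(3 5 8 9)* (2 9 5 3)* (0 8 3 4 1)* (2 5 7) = (0 8 7 2 9 5 3 4 1) = [8, 0, 9, 4, 1, 3, 6, 2, 7, 5]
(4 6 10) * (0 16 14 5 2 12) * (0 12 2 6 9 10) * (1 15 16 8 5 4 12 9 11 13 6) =(0 8 5 1 15 16 14 4 11 13 6)(9 10 12) =[8, 15, 2, 3, 11, 1, 0, 7, 5, 10, 12, 13, 9, 6, 4, 16, 14]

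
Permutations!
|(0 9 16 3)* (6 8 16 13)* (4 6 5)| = 9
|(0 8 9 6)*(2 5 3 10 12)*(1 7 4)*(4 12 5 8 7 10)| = |(0 7 12 2 8 9 6)(1 10 5 3 4)| = 35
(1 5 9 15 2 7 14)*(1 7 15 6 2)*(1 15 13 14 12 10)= (15)(1 5 9 6 2 13 14 7 12 10)= [0, 5, 13, 3, 4, 9, 2, 12, 8, 6, 1, 11, 10, 14, 7, 15]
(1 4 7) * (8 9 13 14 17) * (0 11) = (0 11)(1 4 7)(8 9 13 14 17) = [11, 4, 2, 3, 7, 5, 6, 1, 9, 13, 10, 0, 12, 14, 17, 15, 16, 8]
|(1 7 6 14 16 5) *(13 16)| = |(1 7 6 14 13 16 5)| = 7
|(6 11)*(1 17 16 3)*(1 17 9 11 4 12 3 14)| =|(1 9 11 6 4 12 3 17 16 14)| =10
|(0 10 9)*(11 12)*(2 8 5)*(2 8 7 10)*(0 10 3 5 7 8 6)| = 14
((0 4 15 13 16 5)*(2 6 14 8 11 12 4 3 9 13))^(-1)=(0 5 16 13 9 3)(2 15 4 12 11 8 14 6)=[5, 1, 15, 0, 12, 16, 2, 7, 14, 3, 10, 8, 11, 9, 6, 4, 13]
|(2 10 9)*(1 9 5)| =|(1 9 2 10 5)| =5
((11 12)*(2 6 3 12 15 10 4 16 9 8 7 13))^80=[0, 1, 3, 11, 9, 5, 12, 2, 13, 7, 16, 10, 15, 6, 14, 4, 8]=(2 3 11 10 16 8 13 6 12 15 4 9 7)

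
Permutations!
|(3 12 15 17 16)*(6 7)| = |(3 12 15 17 16)(6 7)| = 10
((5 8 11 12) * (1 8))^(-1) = (1 5 12 11 8) = [0, 5, 2, 3, 4, 12, 6, 7, 1, 9, 10, 8, 11]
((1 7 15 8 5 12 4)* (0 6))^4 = (1 5 7 12 15 4 8) = [0, 5, 2, 3, 8, 7, 6, 12, 1, 9, 10, 11, 15, 13, 14, 4]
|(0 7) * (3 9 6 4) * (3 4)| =|(0 7)(3 9 6)| =6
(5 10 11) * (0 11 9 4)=(0 11 5 10 9 4)=[11, 1, 2, 3, 0, 10, 6, 7, 8, 4, 9, 5]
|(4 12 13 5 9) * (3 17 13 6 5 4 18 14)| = |(3 17 13 4 12 6 5 9 18 14)| = 10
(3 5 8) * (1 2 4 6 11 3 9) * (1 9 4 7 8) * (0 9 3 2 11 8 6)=(0 9 3 5 1 11 2 7 6 8 4)=[9, 11, 7, 5, 0, 1, 8, 6, 4, 3, 10, 2]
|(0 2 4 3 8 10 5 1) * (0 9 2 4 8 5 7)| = 10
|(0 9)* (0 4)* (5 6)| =6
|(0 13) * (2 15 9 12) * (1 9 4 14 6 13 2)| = |(0 2 15 4 14 6 13)(1 9 12)| = 21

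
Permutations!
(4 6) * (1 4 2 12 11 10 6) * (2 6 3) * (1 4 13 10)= (1 13 10 3 2 12 11)= [0, 13, 12, 2, 4, 5, 6, 7, 8, 9, 3, 1, 11, 10]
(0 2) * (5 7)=(0 2)(5 7)=[2, 1, 0, 3, 4, 7, 6, 5]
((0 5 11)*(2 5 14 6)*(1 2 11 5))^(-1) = (0 11 6 14)(1 2) = [11, 2, 1, 3, 4, 5, 14, 7, 8, 9, 10, 6, 12, 13, 0]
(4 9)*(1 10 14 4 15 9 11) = (1 10 14 4 11)(9 15) = [0, 10, 2, 3, 11, 5, 6, 7, 8, 15, 14, 1, 12, 13, 4, 9]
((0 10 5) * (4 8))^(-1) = (0 5 10)(4 8) = [5, 1, 2, 3, 8, 10, 6, 7, 4, 9, 0]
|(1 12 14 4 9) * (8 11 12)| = |(1 8 11 12 14 4 9)| = 7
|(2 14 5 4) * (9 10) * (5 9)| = 6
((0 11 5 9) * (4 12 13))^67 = (0 9 5 11)(4 12 13) = [9, 1, 2, 3, 12, 11, 6, 7, 8, 5, 10, 0, 13, 4]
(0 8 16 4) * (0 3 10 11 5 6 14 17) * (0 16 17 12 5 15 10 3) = (0 8 17 16 4)(5 6 14 12)(10 11 15) = [8, 1, 2, 3, 0, 6, 14, 7, 17, 9, 11, 15, 5, 13, 12, 10, 4, 16]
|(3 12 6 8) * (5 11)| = 4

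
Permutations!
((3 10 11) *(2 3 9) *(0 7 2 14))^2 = (0 2 10 9)(3 11 14 7) = [2, 1, 10, 11, 4, 5, 6, 3, 8, 0, 9, 14, 12, 13, 7]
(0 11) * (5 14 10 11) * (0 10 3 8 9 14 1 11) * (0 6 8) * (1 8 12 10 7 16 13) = (0 5 8 9 14 3)(1 11 7 16 13)(6 12 10) = [5, 11, 2, 0, 4, 8, 12, 16, 9, 14, 6, 7, 10, 1, 3, 15, 13]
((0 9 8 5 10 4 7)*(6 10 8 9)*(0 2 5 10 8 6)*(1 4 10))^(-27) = (10)(1 4 7 2 5 6 8) = [0, 4, 5, 3, 7, 6, 8, 2, 1, 9, 10]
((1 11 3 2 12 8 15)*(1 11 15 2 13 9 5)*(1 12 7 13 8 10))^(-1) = (1 10 12 5 9 13 7 2 8 3 11 15) = [0, 10, 8, 11, 4, 9, 6, 2, 3, 13, 12, 15, 5, 7, 14, 1]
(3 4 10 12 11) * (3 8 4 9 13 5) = (3 9 13 5)(4 10 12 11 8) = [0, 1, 2, 9, 10, 3, 6, 7, 4, 13, 12, 8, 11, 5]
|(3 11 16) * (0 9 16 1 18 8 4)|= 9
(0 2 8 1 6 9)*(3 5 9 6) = (0 2 8 1 3 5 9) = [2, 3, 8, 5, 4, 9, 6, 7, 1, 0]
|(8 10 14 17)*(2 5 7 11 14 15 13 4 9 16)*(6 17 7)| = 33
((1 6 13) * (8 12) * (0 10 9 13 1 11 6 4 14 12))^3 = (0 13 1 12 10 11 4 8 9 6 14) = [13, 12, 2, 3, 8, 5, 14, 7, 9, 6, 11, 4, 10, 1, 0]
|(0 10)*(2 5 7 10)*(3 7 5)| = 5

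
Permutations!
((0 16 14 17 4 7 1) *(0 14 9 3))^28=[0, 4, 2, 3, 14, 5, 6, 17, 8, 9, 10, 11, 12, 13, 7, 15, 16, 1]=(1 4 14 7 17)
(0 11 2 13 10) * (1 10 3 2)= (0 11 1 10)(2 13 3)= [11, 10, 13, 2, 4, 5, 6, 7, 8, 9, 0, 1, 12, 3]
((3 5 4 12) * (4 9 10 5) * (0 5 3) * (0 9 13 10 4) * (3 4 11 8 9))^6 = (0 3 12 4 10 13 5) = [3, 1, 2, 12, 10, 0, 6, 7, 8, 9, 13, 11, 4, 5]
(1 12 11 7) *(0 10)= (0 10)(1 12 11 7)= [10, 12, 2, 3, 4, 5, 6, 1, 8, 9, 0, 7, 11]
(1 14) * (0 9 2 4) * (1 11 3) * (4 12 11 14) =[9, 4, 12, 1, 0, 5, 6, 7, 8, 2, 10, 3, 11, 13, 14] =(14)(0 9 2 12 11 3 1 4)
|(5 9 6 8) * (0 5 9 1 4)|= 12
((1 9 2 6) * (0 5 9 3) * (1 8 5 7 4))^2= (0 4 3 7 1)(2 8 9 6 5)= [4, 0, 8, 7, 3, 2, 5, 1, 9, 6]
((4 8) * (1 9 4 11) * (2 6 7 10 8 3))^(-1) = (1 11 8 10 7 6 2 3 4 9) = [0, 11, 3, 4, 9, 5, 2, 6, 10, 1, 7, 8]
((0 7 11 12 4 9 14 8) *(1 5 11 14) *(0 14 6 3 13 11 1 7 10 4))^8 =(14)(0 11 3 7 4)(6 9 10 12 13) =[11, 1, 2, 7, 0, 5, 9, 4, 8, 10, 12, 3, 13, 6, 14]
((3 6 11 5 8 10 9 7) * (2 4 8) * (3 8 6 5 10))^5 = [0, 1, 9, 11, 7, 10, 8, 4, 6, 2, 5, 3] = (2 9)(3 11)(4 7)(5 10)(6 8)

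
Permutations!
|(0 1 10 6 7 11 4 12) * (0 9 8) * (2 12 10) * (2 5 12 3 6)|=|(0 1 5 12 9 8)(2 3 6 7 11 4 10)|=42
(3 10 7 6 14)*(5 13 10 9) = [0, 1, 2, 9, 4, 13, 14, 6, 8, 5, 7, 11, 12, 10, 3] = (3 9 5 13 10 7 6 14)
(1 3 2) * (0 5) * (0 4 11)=(0 5 4 11)(1 3 2)=[5, 3, 1, 2, 11, 4, 6, 7, 8, 9, 10, 0]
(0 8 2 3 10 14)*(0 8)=(2 3 10 14 8)=[0, 1, 3, 10, 4, 5, 6, 7, 2, 9, 14, 11, 12, 13, 8]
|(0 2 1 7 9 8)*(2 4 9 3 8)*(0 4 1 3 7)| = 10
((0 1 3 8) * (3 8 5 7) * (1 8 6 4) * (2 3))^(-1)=(0 8)(1 4 6)(2 7 5 3)=[8, 4, 7, 2, 6, 3, 1, 5, 0]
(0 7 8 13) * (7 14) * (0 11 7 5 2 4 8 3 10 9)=(0 14 5 2 4 8 13 11 7 3 10 9)=[14, 1, 4, 10, 8, 2, 6, 3, 13, 0, 9, 7, 12, 11, 5]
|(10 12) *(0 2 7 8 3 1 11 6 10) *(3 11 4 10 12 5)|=|(0 2 7 8 11 6 12)(1 4 10 5 3)|=35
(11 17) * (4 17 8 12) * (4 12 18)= (4 17 11 8 18)= [0, 1, 2, 3, 17, 5, 6, 7, 18, 9, 10, 8, 12, 13, 14, 15, 16, 11, 4]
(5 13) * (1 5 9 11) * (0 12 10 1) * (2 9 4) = (0 12 10 1 5 13 4 2 9 11) = [12, 5, 9, 3, 2, 13, 6, 7, 8, 11, 1, 0, 10, 4]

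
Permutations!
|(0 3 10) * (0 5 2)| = |(0 3 10 5 2)| = 5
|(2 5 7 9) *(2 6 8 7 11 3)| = |(2 5 11 3)(6 8 7 9)| = 4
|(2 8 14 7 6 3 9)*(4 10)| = 14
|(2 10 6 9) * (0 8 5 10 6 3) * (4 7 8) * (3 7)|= 12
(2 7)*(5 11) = (2 7)(5 11) = [0, 1, 7, 3, 4, 11, 6, 2, 8, 9, 10, 5]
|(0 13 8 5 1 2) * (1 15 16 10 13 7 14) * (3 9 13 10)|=35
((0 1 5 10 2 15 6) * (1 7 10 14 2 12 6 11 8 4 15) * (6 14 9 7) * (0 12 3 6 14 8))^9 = (0 6 1 4 7)(2 8 9 11 3)(5 15 10 14 12) = [6, 4, 8, 2, 7, 15, 1, 0, 9, 11, 14, 3, 5, 13, 12, 10]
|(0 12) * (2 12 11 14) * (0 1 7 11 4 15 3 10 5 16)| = |(0 4 15 3 10 5 16)(1 7 11 14 2 12)| = 42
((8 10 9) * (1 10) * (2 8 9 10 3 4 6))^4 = [0, 2, 4, 8, 1, 5, 3, 7, 6, 9, 10] = (10)(1 2 4)(3 8 6)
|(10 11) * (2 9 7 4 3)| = 10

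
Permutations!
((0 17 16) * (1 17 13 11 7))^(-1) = (0 16 17 1 7 11 13) = [16, 7, 2, 3, 4, 5, 6, 11, 8, 9, 10, 13, 12, 0, 14, 15, 17, 1]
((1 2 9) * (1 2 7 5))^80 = (9)(1 5 7) = [0, 5, 2, 3, 4, 7, 6, 1, 8, 9]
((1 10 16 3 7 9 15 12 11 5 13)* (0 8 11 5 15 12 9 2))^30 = [11, 16, 8, 2, 4, 1, 6, 0, 15, 5, 3, 9, 13, 10, 14, 12, 7] = (0 11 9 5 1 16 7)(2 8 15 12 13 10 3)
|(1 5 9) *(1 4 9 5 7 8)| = 6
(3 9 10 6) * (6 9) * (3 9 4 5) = (3 6 9 10 4 5) = [0, 1, 2, 6, 5, 3, 9, 7, 8, 10, 4]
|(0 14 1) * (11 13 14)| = 5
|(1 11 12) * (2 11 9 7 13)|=|(1 9 7 13 2 11 12)|=7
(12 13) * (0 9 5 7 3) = (0 9 5 7 3)(12 13) = [9, 1, 2, 0, 4, 7, 6, 3, 8, 5, 10, 11, 13, 12]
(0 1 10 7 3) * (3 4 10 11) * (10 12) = (0 1 11 3)(4 12 10 7) = [1, 11, 2, 0, 12, 5, 6, 4, 8, 9, 7, 3, 10]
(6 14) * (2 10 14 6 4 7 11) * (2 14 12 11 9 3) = (2 10 12 11 14 4 7 9 3) = [0, 1, 10, 2, 7, 5, 6, 9, 8, 3, 12, 14, 11, 13, 4]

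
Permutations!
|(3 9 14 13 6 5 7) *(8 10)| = 14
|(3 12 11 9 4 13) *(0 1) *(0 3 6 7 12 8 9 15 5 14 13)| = |(0 1 3 8 9 4)(5 14 13 6 7 12 11 15)| = 24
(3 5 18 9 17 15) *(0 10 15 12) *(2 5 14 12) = (0 10 15 3 14 12)(2 5 18 9 17) = [10, 1, 5, 14, 4, 18, 6, 7, 8, 17, 15, 11, 0, 13, 12, 3, 16, 2, 9]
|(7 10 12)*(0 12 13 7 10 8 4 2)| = 8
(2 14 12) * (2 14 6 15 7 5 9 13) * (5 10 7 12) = [0, 1, 6, 3, 4, 9, 15, 10, 8, 13, 7, 11, 14, 2, 5, 12] = (2 6 15 12 14 5 9 13)(7 10)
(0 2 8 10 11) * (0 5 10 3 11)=[2, 1, 8, 11, 4, 10, 6, 7, 3, 9, 0, 5]=(0 2 8 3 11 5 10)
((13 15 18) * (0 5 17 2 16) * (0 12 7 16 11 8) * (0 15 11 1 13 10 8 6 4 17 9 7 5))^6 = (1 2 17 4 6 11 13)(5 9 7 16 12)(8 18)(10 15) = [0, 2, 17, 3, 6, 9, 11, 16, 18, 7, 15, 13, 5, 1, 14, 10, 12, 4, 8]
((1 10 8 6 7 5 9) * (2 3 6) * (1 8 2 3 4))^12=(10)=[0, 1, 2, 3, 4, 5, 6, 7, 8, 9, 10]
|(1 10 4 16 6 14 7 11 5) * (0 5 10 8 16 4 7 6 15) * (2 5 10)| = |(0 10 7 11 2 5 1 8 16 15)(6 14)| = 10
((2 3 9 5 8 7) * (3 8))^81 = (9) = [0, 1, 2, 3, 4, 5, 6, 7, 8, 9]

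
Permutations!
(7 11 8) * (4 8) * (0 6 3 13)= (0 6 3 13)(4 8 7 11)= [6, 1, 2, 13, 8, 5, 3, 11, 7, 9, 10, 4, 12, 0]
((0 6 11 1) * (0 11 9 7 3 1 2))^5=(0 1 9 2 3 6 11 7)=[1, 9, 3, 6, 4, 5, 11, 0, 8, 2, 10, 7]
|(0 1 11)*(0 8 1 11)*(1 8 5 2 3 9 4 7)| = |(0 11 5 2 3 9 4 7 1)| = 9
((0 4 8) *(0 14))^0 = [0, 1, 2, 3, 4, 5, 6, 7, 8, 9, 10, 11, 12, 13, 14] = (14)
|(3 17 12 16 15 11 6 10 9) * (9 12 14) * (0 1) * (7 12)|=|(0 1)(3 17 14 9)(6 10 7 12 16 15 11)|=28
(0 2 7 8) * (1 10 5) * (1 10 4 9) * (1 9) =[2, 4, 7, 3, 1, 10, 6, 8, 0, 9, 5] =(0 2 7 8)(1 4)(5 10)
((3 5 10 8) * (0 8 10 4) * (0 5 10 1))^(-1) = (0 1 10 3 8)(4 5) = [1, 10, 2, 8, 5, 4, 6, 7, 0, 9, 3]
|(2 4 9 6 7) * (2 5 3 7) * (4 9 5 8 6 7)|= |(2 9 7 8 6)(3 4 5)|= 15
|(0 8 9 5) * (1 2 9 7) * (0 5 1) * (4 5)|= 6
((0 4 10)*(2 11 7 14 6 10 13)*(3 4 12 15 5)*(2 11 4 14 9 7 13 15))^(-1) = (0 10 6 14 3 5 15 4 2 12)(7 9)(11 13) = [10, 1, 12, 5, 2, 15, 14, 9, 8, 7, 6, 13, 0, 11, 3, 4]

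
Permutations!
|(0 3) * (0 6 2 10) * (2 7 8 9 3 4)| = 20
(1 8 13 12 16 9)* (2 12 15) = [0, 8, 12, 3, 4, 5, 6, 7, 13, 1, 10, 11, 16, 15, 14, 2, 9] = (1 8 13 15 2 12 16 9)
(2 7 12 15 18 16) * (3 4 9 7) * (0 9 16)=(0 9 7 12 15 18)(2 3 4 16)=[9, 1, 3, 4, 16, 5, 6, 12, 8, 7, 10, 11, 15, 13, 14, 18, 2, 17, 0]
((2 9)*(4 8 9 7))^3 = (2 8 7 9 4) = [0, 1, 8, 3, 2, 5, 6, 9, 7, 4]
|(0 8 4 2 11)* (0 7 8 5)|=|(0 5)(2 11 7 8 4)|=10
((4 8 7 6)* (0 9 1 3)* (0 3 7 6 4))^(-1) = (0 6 8 4 7 1 9) = [6, 9, 2, 3, 7, 5, 8, 1, 4, 0]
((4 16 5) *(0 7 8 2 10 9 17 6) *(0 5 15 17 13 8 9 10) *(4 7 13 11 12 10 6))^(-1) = (0 2 8 13)(4 17 15 16)(5 6 10 12 11 9 7) = [2, 1, 8, 3, 17, 6, 10, 5, 13, 7, 12, 9, 11, 0, 14, 16, 4, 15]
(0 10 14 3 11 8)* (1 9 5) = (0 10 14 3 11 8)(1 9 5) = [10, 9, 2, 11, 4, 1, 6, 7, 0, 5, 14, 8, 12, 13, 3]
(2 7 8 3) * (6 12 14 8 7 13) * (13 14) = (2 14 8 3)(6 12 13) = [0, 1, 14, 2, 4, 5, 12, 7, 3, 9, 10, 11, 13, 6, 8]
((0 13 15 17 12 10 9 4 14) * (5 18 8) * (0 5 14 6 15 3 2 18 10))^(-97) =(0 10 13 9 3 4 2 6 18 15 8 17 14 12 5) =[10, 1, 6, 4, 2, 0, 18, 7, 17, 3, 13, 11, 5, 9, 12, 8, 16, 14, 15]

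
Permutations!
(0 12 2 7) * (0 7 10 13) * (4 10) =(0 12 2 4 10 13) =[12, 1, 4, 3, 10, 5, 6, 7, 8, 9, 13, 11, 2, 0]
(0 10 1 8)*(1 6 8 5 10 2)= (0 2 1 5 10 6 8)= [2, 5, 1, 3, 4, 10, 8, 7, 0, 9, 6]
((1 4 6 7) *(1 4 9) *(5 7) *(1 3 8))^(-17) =(1 8 3 9)(4 7 5 6) =[0, 8, 2, 9, 7, 6, 4, 5, 3, 1]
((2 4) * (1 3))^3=(1 3)(2 4)=[0, 3, 4, 1, 2]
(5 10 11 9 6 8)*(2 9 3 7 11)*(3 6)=(2 9 3 7 11 6 8 5 10)=[0, 1, 9, 7, 4, 10, 8, 11, 5, 3, 2, 6]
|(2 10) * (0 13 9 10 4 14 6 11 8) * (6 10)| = 12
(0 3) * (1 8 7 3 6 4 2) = [6, 8, 1, 0, 2, 5, 4, 3, 7] = (0 6 4 2 1 8 7 3)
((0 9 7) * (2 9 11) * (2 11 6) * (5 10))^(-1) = (11)(0 7 9 2 6)(5 10) = [7, 1, 6, 3, 4, 10, 0, 9, 8, 2, 5, 11]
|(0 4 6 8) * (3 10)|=|(0 4 6 8)(3 10)|=4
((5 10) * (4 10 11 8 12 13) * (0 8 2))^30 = [13, 1, 12, 3, 11, 0, 6, 7, 4, 9, 2, 8, 10, 5] = (0 13 5)(2 12 10)(4 11 8)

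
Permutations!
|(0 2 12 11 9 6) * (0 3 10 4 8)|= 10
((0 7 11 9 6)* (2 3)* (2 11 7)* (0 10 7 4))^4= (0 9 4 11 7 3 10 2 6)= [9, 1, 6, 10, 11, 5, 0, 3, 8, 4, 2, 7]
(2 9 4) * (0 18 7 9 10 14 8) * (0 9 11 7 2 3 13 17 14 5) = [18, 1, 10, 13, 3, 0, 6, 11, 9, 4, 5, 7, 12, 17, 8, 15, 16, 14, 2] = (0 18 2 10 5)(3 13 17 14 8 9 4)(7 11)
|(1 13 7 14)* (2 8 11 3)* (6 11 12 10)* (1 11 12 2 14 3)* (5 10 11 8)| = |(1 13 7 3 14 8 2 5 10 6 12 11)| = 12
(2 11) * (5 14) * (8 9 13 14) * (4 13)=(2 11)(4 13 14 5 8 9)=[0, 1, 11, 3, 13, 8, 6, 7, 9, 4, 10, 2, 12, 14, 5]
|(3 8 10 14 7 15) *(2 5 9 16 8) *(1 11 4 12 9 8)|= |(1 11 4 12 9 16)(2 5 8 10 14 7 15 3)|= 24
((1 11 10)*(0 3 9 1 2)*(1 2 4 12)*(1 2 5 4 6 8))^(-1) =(0 2 12 4 5 9 3)(1 8 6 10 11) =[2, 8, 12, 0, 5, 9, 10, 7, 6, 3, 11, 1, 4]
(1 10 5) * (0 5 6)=(0 5 1 10 6)=[5, 10, 2, 3, 4, 1, 0, 7, 8, 9, 6]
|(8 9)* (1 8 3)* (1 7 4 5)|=7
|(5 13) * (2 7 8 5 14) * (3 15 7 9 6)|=|(2 9 6 3 15 7 8 5 13 14)|=10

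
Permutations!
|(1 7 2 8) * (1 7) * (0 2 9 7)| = 6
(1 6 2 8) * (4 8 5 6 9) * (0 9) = (0 9 4 8 1)(2 5 6) = [9, 0, 5, 3, 8, 6, 2, 7, 1, 4]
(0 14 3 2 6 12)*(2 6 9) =(0 14 3 6 12)(2 9) =[14, 1, 9, 6, 4, 5, 12, 7, 8, 2, 10, 11, 0, 13, 3]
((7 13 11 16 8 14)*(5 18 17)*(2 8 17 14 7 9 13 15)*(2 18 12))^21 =[0, 1, 11, 3, 4, 9, 6, 17, 16, 8, 10, 15, 13, 7, 2, 5, 18, 14, 12] =(2 11 15 5 9 8 16 18 12 13 7 17 14)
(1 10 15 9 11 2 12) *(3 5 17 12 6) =(1 10 15 9 11 2 6 3 5 17 12) =[0, 10, 6, 5, 4, 17, 3, 7, 8, 11, 15, 2, 1, 13, 14, 9, 16, 12]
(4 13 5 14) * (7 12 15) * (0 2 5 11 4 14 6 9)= (0 2 5 6 9)(4 13 11)(7 12 15)= [2, 1, 5, 3, 13, 6, 9, 12, 8, 0, 10, 4, 15, 11, 14, 7]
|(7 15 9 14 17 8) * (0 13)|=6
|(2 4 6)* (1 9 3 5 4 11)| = |(1 9 3 5 4 6 2 11)| = 8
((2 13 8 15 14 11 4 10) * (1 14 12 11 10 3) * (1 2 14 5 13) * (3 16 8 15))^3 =(1 15 4 3 5 12 16 2 13 11 8)(10 14) =[0, 15, 13, 5, 3, 12, 6, 7, 1, 9, 14, 8, 16, 11, 10, 4, 2]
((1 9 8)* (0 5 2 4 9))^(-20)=(0 5 2 4 9 8 1)=[5, 0, 4, 3, 9, 2, 6, 7, 1, 8]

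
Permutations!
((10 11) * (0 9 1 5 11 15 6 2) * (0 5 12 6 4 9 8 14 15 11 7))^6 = (0 1)(2 15)(4 5)(6 14)(7 9)(8 12) = [1, 0, 15, 3, 5, 4, 14, 9, 12, 7, 10, 11, 8, 13, 6, 2]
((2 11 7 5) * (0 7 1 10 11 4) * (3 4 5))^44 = [0, 11, 2, 3, 4, 5, 6, 7, 8, 9, 1, 10] = (1 11 10)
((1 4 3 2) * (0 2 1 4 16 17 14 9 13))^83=(0 3 17 13 4 16 9 2 1 14)=[3, 14, 1, 17, 16, 5, 6, 7, 8, 2, 10, 11, 12, 4, 0, 15, 9, 13]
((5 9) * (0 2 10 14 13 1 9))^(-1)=[5, 13, 0, 3, 4, 9, 6, 7, 8, 1, 2, 11, 12, 14, 10]=(0 5 9 1 13 14 10 2)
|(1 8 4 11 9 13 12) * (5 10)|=|(1 8 4 11 9 13 12)(5 10)|=14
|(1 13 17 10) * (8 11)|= 4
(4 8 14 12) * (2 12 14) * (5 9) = (14)(2 12 4 8)(5 9) = [0, 1, 12, 3, 8, 9, 6, 7, 2, 5, 10, 11, 4, 13, 14]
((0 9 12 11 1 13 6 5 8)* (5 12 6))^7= (0 5 1 12 9 8 13 11 6)= [5, 12, 2, 3, 4, 1, 0, 7, 13, 8, 10, 6, 9, 11]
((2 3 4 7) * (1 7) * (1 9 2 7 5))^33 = [0, 5, 3, 4, 9, 1, 6, 7, 8, 2] = (1 5)(2 3 4 9)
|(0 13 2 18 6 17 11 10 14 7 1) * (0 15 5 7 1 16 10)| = 7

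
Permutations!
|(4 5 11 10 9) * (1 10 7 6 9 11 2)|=9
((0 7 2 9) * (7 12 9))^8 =[9, 1, 2, 3, 4, 5, 6, 7, 8, 12, 10, 11, 0] =(0 9 12)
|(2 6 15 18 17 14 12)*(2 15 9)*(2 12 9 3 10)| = 12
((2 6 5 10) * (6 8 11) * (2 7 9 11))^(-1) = (2 8)(5 6 11 9 7 10) = [0, 1, 8, 3, 4, 6, 11, 10, 2, 7, 5, 9]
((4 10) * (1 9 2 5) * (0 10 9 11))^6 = (0 1 2 4)(5 9 10 11) = [1, 2, 4, 3, 0, 9, 6, 7, 8, 10, 11, 5]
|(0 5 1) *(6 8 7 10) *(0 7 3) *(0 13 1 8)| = 9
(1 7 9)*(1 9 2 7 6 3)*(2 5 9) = (1 6 3)(2 7 5 9) = [0, 6, 7, 1, 4, 9, 3, 5, 8, 2]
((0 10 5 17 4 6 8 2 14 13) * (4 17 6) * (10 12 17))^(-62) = (0 14 8 5 17)(2 6 10 12 13) = [14, 1, 6, 3, 4, 17, 10, 7, 5, 9, 12, 11, 13, 2, 8, 15, 16, 0]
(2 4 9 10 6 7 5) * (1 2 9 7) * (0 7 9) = (0 7 5)(1 2 4 9 10 6) = [7, 2, 4, 3, 9, 0, 1, 5, 8, 10, 6]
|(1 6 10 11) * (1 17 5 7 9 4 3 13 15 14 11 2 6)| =30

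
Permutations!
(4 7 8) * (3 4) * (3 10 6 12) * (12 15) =(3 4 7 8 10 6 15 12) =[0, 1, 2, 4, 7, 5, 15, 8, 10, 9, 6, 11, 3, 13, 14, 12]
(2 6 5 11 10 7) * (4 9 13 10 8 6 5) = (2 5 11 8 6 4 9 13 10 7) = [0, 1, 5, 3, 9, 11, 4, 2, 6, 13, 7, 8, 12, 10]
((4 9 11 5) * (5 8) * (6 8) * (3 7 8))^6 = (3 11 4 8)(5 7 6 9) = [0, 1, 2, 11, 8, 7, 9, 6, 3, 5, 10, 4]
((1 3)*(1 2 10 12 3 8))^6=(2 12)(3 10)=[0, 1, 12, 10, 4, 5, 6, 7, 8, 9, 3, 11, 2]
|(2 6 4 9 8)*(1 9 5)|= 7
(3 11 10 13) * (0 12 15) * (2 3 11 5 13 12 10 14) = (0 10 12 15)(2 3 5 13 11 14) = [10, 1, 3, 5, 4, 13, 6, 7, 8, 9, 12, 14, 15, 11, 2, 0]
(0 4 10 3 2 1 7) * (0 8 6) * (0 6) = (0 4 10 3 2 1 7 8) = [4, 7, 1, 2, 10, 5, 6, 8, 0, 9, 3]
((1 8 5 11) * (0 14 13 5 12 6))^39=(0 5 8)(1 6 13)(11 12 14)=[5, 6, 2, 3, 4, 8, 13, 7, 0, 9, 10, 12, 14, 1, 11]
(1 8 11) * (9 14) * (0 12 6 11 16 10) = (0 12 6 11 1 8 16 10)(9 14) = [12, 8, 2, 3, 4, 5, 11, 7, 16, 14, 0, 1, 6, 13, 9, 15, 10]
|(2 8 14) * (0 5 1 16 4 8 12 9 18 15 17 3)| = 14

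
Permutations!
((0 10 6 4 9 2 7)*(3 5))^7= (10)(3 5)= [0, 1, 2, 5, 4, 3, 6, 7, 8, 9, 10]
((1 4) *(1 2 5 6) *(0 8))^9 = (0 8)(1 6 5 2 4) = [8, 6, 4, 3, 1, 2, 5, 7, 0]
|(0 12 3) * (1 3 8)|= |(0 12 8 1 3)|= 5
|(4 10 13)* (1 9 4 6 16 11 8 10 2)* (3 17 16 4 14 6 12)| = |(1 9 14 6 4 2)(3 17 16 11 8 10 13 12)| = 24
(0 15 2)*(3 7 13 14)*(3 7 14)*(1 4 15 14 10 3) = (0 14 7 13 1 4 15 2)(3 10) = [14, 4, 0, 10, 15, 5, 6, 13, 8, 9, 3, 11, 12, 1, 7, 2]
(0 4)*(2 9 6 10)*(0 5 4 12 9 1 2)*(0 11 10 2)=(0 12 9 6 2 1)(4 5)(10 11)=[12, 0, 1, 3, 5, 4, 2, 7, 8, 6, 11, 10, 9]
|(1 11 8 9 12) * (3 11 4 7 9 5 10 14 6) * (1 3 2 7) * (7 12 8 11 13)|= |(1 4)(2 12 3 13 7 9 8 5 10 14 6)|= 22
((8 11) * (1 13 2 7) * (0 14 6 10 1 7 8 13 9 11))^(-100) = (14) = [0, 1, 2, 3, 4, 5, 6, 7, 8, 9, 10, 11, 12, 13, 14]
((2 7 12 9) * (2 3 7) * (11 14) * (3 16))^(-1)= (3 16 9 12 7)(11 14)= [0, 1, 2, 16, 4, 5, 6, 3, 8, 12, 10, 14, 7, 13, 11, 15, 9]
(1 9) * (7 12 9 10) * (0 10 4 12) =[10, 4, 2, 3, 12, 5, 6, 0, 8, 1, 7, 11, 9] =(0 10 7)(1 4 12 9)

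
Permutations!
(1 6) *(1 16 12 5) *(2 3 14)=(1 6 16 12 5)(2 3 14)=[0, 6, 3, 14, 4, 1, 16, 7, 8, 9, 10, 11, 5, 13, 2, 15, 12]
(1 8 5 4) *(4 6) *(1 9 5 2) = (1 8 2)(4 9 5 6) = [0, 8, 1, 3, 9, 6, 4, 7, 2, 5]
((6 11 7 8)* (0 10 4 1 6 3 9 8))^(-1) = (0 7 11 6 1 4 10)(3 8 9) = [7, 4, 2, 8, 10, 5, 1, 11, 9, 3, 0, 6]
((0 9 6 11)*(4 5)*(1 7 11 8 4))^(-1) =[11, 5, 2, 3, 8, 4, 9, 1, 6, 0, 10, 7] =(0 11 7 1 5 4 8 6 9)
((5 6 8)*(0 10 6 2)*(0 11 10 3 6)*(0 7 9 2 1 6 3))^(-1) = (1 5 8 6)(2 9 7 10 11) = [0, 5, 9, 3, 4, 8, 1, 10, 6, 7, 11, 2]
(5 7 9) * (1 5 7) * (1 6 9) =[0, 5, 2, 3, 4, 6, 9, 1, 8, 7] =(1 5 6 9 7)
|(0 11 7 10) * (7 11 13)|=|(0 13 7 10)|=4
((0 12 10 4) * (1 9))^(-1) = [4, 9, 2, 3, 10, 5, 6, 7, 8, 1, 12, 11, 0] = (0 4 10 12)(1 9)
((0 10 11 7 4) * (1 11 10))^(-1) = (0 4 7 11 1) = [4, 0, 2, 3, 7, 5, 6, 11, 8, 9, 10, 1]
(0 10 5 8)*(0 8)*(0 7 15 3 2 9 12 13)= (0 10 5 7 15 3 2 9 12 13)= [10, 1, 9, 2, 4, 7, 6, 15, 8, 12, 5, 11, 13, 0, 14, 3]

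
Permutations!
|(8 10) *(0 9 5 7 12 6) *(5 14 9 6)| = |(0 6)(5 7 12)(8 10)(9 14)| = 6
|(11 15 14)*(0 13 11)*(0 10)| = 6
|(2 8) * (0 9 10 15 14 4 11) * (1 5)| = |(0 9 10 15 14 4 11)(1 5)(2 8)| = 14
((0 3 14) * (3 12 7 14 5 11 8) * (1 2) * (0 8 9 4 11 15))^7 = (0 15 5 3 8 14 7 12)(1 2)(4 11 9) = [15, 2, 1, 8, 11, 3, 6, 12, 14, 4, 10, 9, 0, 13, 7, 5]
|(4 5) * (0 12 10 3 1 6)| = 6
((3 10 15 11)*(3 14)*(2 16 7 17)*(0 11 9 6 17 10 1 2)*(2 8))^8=(0 7 14 15 1 6 2)(3 9 8 17 16 11 10)=[7, 6, 0, 9, 4, 5, 2, 14, 17, 8, 3, 10, 12, 13, 15, 1, 11, 16]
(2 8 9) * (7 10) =(2 8 9)(7 10) =[0, 1, 8, 3, 4, 5, 6, 10, 9, 2, 7]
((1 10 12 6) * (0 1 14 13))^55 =[13, 0, 2, 3, 4, 5, 12, 7, 8, 9, 1, 11, 10, 14, 6] =(0 13 14 6 12 10 1)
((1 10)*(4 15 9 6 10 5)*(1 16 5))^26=(4 16 6 15 5 10 9)=[0, 1, 2, 3, 16, 10, 15, 7, 8, 4, 9, 11, 12, 13, 14, 5, 6]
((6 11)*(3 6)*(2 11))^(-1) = (2 6 3 11) = [0, 1, 6, 11, 4, 5, 3, 7, 8, 9, 10, 2]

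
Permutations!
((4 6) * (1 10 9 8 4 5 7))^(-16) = [0, 1, 2, 3, 4, 5, 6, 7, 8, 9, 10] = (10)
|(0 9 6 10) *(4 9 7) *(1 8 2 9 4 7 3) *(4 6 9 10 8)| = 8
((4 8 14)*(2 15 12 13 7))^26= (2 15 12 13 7)(4 14 8)= [0, 1, 15, 3, 14, 5, 6, 2, 4, 9, 10, 11, 13, 7, 8, 12]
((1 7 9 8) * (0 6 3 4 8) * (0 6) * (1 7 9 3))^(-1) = (1 6 9)(3 7 8 4) = [0, 6, 2, 7, 3, 5, 9, 8, 4, 1]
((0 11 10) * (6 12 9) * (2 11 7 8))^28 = (0 11 8)(2 7 10)(6 12 9) = [11, 1, 7, 3, 4, 5, 12, 10, 0, 6, 2, 8, 9]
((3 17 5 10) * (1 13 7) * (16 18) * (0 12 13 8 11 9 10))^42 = (18)(0 11)(1 17)(3 7)(5 8)(9 12)(10 13) = [11, 17, 2, 7, 4, 8, 6, 3, 5, 12, 13, 0, 9, 10, 14, 15, 16, 1, 18]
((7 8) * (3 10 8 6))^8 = [0, 1, 2, 7, 4, 5, 8, 10, 3, 9, 6] = (3 7 10 6 8)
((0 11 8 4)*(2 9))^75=(0 4 8 11)(2 9)=[4, 1, 9, 3, 8, 5, 6, 7, 11, 2, 10, 0]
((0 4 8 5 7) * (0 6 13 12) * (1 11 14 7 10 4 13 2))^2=(0 12 13)(1 14 6)(2 11 7)(4 5)(8 10)=[12, 14, 11, 3, 5, 4, 1, 2, 10, 9, 8, 7, 13, 0, 6]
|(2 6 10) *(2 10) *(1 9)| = |(10)(1 9)(2 6)| = 2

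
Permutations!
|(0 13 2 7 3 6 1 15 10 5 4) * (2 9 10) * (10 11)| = 42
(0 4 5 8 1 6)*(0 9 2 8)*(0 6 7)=(0 4 5 6 9 2 8 1 7)=[4, 7, 8, 3, 5, 6, 9, 0, 1, 2]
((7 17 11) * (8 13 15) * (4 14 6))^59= (4 6 14)(7 11 17)(8 15 13)= [0, 1, 2, 3, 6, 5, 14, 11, 15, 9, 10, 17, 12, 8, 4, 13, 16, 7]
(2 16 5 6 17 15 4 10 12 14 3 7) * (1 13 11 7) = (1 13 11 7 2 16 5 6 17 15 4 10 12 14 3) = [0, 13, 16, 1, 10, 6, 17, 2, 8, 9, 12, 7, 14, 11, 3, 4, 5, 15]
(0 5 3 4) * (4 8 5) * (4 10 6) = (0 10 6 4)(3 8 5) = [10, 1, 2, 8, 0, 3, 4, 7, 5, 9, 6]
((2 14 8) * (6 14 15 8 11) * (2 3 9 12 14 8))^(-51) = (2 15)(3 6 14 9 8 11 12) = [0, 1, 15, 6, 4, 5, 14, 7, 11, 8, 10, 12, 3, 13, 9, 2]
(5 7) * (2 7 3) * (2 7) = [0, 1, 2, 7, 4, 3, 6, 5] = (3 7 5)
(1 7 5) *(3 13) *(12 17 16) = (1 7 5)(3 13)(12 17 16) = [0, 7, 2, 13, 4, 1, 6, 5, 8, 9, 10, 11, 17, 3, 14, 15, 12, 16]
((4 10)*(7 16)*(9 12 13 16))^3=[0, 1, 2, 3, 10, 5, 6, 13, 8, 16, 4, 11, 7, 9, 14, 15, 12]=(4 10)(7 13 9 16 12)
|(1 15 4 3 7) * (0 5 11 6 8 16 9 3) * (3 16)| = |(0 5 11 6 8 3 7 1 15 4)(9 16)| = 10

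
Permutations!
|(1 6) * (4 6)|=3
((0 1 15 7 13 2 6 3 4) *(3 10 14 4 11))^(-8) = (0 15 13 6 14)(1 7 2 10 4) = [15, 7, 10, 3, 1, 5, 14, 2, 8, 9, 4, 11, 12, 6, 0, 13]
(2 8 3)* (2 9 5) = (2 8 3 9 5) = [0, 1, 8, 9, 4, 2, 6, 7, 3, 5]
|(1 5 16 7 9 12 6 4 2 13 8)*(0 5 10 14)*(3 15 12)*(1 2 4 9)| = |(0 5 16 7 1 10 14)(2 13 8)(3 15 12 6 9)| = 105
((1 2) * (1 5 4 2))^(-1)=(2 4 5)=[0, 1, 4, 3, 5, 2]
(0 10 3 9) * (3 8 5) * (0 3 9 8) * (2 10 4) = [4, 1, 10, 8, 2, 9, 6, 7, 5, 3, 0] = (0 4 2 10)(3 8 5 9)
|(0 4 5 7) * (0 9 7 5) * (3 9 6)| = 4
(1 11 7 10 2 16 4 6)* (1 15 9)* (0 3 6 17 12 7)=(0 3 6 15 9 1 11)(2 16 4 17 12 7 10)=[3, 11, 16, 6, 17, 5, 15, 10, 8, 1, 2, 0, 7, 13, 14, 9, 4, 12]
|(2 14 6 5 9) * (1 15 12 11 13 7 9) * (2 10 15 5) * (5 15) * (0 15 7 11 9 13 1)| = |(0 15 12 9 10 5)(1 7 13 11)(2 14 6)| = 12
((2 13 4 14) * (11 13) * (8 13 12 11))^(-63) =(2 13 14 8 4)(11 12) =[0, 1, 13, 3, 2, 5, 6, 7, 4, 9, 10, 12, 11, 14, 8]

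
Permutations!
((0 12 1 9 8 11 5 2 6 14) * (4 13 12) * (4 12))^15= (0 11)(1 2)(4 13)(5 12)(6 9)(8 14)= [11, 2, 1, 3, 13, 12, 9, 7, 14, 6, 10, 0, 5, 4, 8]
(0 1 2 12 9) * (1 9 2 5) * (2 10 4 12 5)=[9, 2, 5, 3, 12, 1, 6, 7, 8, 0, 4, 11, 10]=(0 9)(1 2 5)(4 12 10)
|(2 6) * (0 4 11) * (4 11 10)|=|(0 11)(2 6)(4 10)|=2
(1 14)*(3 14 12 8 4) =(1 12 8 4 3 14) =[0, 12, 2, 14, 3, 5, 6, 7, 4, 9, 10, 11, 8, 13, 1]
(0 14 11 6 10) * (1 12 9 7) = (0 14 11 6 10)(1 12 9 7) = [14, 12, 2, 3, 4, 5, 10, 1, 8, 7, 0, 6, 9, 13, 11]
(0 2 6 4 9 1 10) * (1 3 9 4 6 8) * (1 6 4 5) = [2, 10, 8, 9, 5, 1, 4, 7, 6, 3, 0] = (0 2 8 6 4 5 1 10)(3 9)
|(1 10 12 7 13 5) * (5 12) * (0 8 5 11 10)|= |(0 8 5 1)(7 13 12)(10 11)|= 12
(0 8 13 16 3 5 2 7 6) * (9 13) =(0 8 9 13 16 3 5 2 7 6) =[8, 1, 7, 5, 4, 2, 0, 6, 9, 13, 10, 11, 12, 16, 14, 15, 3]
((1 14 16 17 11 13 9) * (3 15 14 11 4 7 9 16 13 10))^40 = (1 15 17)(3 16 9)(4 11 14)(7 10 13) = [0, 15, 2, 16, 11, 5, 6, 10, 8, 3, 13, 14, 12, 7, 4, 17, 9, 1]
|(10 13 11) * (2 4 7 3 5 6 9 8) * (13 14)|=|(2 4 7 3 5 6 9 8)(10 14 13 11)|=8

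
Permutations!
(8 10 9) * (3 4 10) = (3 4 10 9 8) = [0, 1, 2, 4, 10, 5, 6, 7, 3, 8, 9]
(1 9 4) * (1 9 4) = (1 4 9) = [0, 4, 2, 3, 9, 5, 6, 7, 8, 1]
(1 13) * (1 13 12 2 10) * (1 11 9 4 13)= (1 12 2 10 11 9 4 13)= [0, 12, 10, 3, 13, 5, 6, 7, 8, 4, 11, 9, 2, 1]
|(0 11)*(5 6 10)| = |(0 11)(5 6 10)| = 6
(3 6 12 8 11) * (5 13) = [0, 1, 2, 6, 4, 13, 12, 7, 11, 9, 10, 3, 8, 5] = (3 6 12 8 11)(5 13)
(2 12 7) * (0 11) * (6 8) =(0 11)(2 12 7)(6 8) =[11, 1, 12, 3, 4, 5, 8, 2, 6, 9, 10, 0, 7]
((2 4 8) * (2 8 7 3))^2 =(8)(2 7)(3 4) =[0, 1, 7, 4, 3, 5, 6, 2, 8]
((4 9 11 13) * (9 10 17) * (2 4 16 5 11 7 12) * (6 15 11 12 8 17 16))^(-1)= (2 12 5 16 10 4)(6 13 11 15)(7 9 17 8)= [0, 1, 12, 3, 2, 16, 13, 9, 7, 17, 4, 15, 5, 11, 14, 6, 10, 8]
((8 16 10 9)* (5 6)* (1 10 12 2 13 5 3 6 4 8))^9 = (2 5 8 12 13 4 16)(3 6) = [0, 1, 5, 6, 16, 8, 3, 7, 12, 9, 10, 11, 13, 4, 14, 15, 2]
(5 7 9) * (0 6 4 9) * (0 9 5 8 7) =(0 6 4 5)(7 9 8) =[6, 1, 2, 3, 5, 0, 4, 9, 7, 8]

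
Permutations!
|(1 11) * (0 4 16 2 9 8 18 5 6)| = |(0 4 16 2 9 8 18 5 6)(1 11)| = 18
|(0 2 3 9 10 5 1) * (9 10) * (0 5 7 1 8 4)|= 9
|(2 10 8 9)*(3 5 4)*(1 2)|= |(1 2 10 8 9)(3 5 4)|= 15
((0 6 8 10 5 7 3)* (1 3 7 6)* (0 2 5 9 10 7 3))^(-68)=(10)(2 7 6)(3 8 5)=[0, 1, 7, 8, 4, 3, 2, 6, 5, 9, 10]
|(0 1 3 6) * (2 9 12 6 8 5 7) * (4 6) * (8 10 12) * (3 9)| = 12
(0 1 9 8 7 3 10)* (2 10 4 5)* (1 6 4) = (0 6 4 5 2 10)(1 9 8 7 3) = [6, 9, 10, 1, 5, 2, 4, 3, 7, 8, 0]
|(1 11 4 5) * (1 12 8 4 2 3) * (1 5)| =|(1 11 2 3 5 12 8 4)| =8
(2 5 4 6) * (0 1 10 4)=(0 1 10 4 6 2 5)=[1, 10, 5, 3, 6, 0, 2, 7, 8, 9, 4]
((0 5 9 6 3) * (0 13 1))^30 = (0 9 3 1 5 6 13) = [9, 5, 2, 1, 4, 6, 13, 7, 8, 3, 10, 11, 12, 0]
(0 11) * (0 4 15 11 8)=(0 8)(4 15 11)=[8, 1, 2, 3, 15, 5, 6, 7, 0, 9, 10, 4, 12, 13, 14, 11]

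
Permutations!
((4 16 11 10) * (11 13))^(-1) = (4 10 11 13 16) = [0, 1, 2, 3, 10, 5, 6, 7, 8, 9, 11, 13, 12, 16, 14, 15, 4]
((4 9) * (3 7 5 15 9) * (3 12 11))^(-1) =(3 11 12 4 9 15 5 7) =[0, 1, 2, 11, 9, 7, 6, 3, 8, 15, 10, 12, 4, 13, 14, 5]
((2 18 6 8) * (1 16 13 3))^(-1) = (1 3 13 16)(2 8 6 18) = [0, 3, 8, 13, 4, 5, 18, 7, 6, 9, 10, 11, 12, 16, 14, 15, 1, 17, 2]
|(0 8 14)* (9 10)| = 6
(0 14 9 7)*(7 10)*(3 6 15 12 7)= (0 14 9 10 3 6 15 12 7)= [14, 1, 2, 6, 4, 5, 15, 0, 8, 10, 3, 11, 7, 13, 9, 12]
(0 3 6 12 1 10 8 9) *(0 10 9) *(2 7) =(0 3 6 12 1 9 10 8)(2 7) =[3, 9, 7, 6, 4, 5, 12, 2, 0, 10, 8, 11, 1]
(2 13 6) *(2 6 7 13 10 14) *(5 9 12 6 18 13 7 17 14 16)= [0, 1, 10, 3, 4, 9, 18, 7, 8, 12, 16, 11, 6, 17, 2, 15, 5, 14, 13]= (2 10 16 5 9 12 6 18 13 17 14)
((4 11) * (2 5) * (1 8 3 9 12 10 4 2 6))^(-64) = (1 3 12 4 2 6 8 9 10 11 5) = [0, 3, 6, 12, 2, 1, 8, 7, 9, 10, 11, 5, 4]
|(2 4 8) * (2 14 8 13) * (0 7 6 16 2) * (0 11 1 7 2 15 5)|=|(0 2 4 13 11 1 7 6 16 15 5)(8 14)|=22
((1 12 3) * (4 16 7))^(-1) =(1 3 12)(4 7 16) =[0, 3, 2, 12, 7, 5, 6, 16, 8, 9, 10, 11, 1, 13, 14, 15, 4]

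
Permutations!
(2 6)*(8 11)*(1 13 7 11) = (1 13 7 11 8)(2 6) = [0, 13, 6, 3, 4, 5, 2, 11, 1, 9, 10, 8, 12, 7]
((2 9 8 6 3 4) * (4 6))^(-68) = (9) = [0, 1, 2, 3, 4, 5, 6, 7, 8, 9]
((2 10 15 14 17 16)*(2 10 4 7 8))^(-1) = [0, 1, 8, 3, 2, 5, 6, 4, 7, 9, 16, 11, 12, 13, 15, 10, 17, 14] = (2 8 7 4)(10 16 17 14 15)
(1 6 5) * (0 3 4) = (0 3 4)(1 6 5) = [3, 6, 2, 4, 0, 1, 5]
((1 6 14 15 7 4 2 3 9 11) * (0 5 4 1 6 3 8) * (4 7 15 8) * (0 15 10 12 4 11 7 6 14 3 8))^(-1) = (0 14 11 2 4 12 10 15 8 1 7 9 3 6 5) = [14, 7, 4, 6, 12, 0, 5, 9, 1, 3, 15, 2, 10, 13, 11, 8]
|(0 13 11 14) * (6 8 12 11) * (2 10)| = 14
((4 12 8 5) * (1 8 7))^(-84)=[0, 1, 2, 3, 4, 5, 6, 7, 8, 9, 10, 11, 12]=(12)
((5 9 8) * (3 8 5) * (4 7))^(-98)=[0, 1, 2, 3, 4, 5, 6, 7, 8, 9]=(9)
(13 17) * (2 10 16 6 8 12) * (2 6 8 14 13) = (2 10 16 8 12 6 14 13 17) = [0, 1, 10, 3, 4, 5, 14, 7, 12, 9, 16, 11, 6, 17, 13, 15, 8, 2]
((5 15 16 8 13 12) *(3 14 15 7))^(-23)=(3 8 7 16 5 15 12 14 13)=[0, 1, 2, 8, 4, 15, 6, 16, 7, 9, 10, 11, 14, 3, 13, 12, 5]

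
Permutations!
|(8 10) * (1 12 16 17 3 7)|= |(1 12 16 17 3 7)(8 10)|= 6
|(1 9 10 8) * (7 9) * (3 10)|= |(1 7 9 3 10 8)|= 6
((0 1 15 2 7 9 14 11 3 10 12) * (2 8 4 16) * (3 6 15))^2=[3, 10, 9, 12, 2, 5, 8, 14, 16, 11, 0, 15, 1, 13, 6, 4, 7]=(0 3 12 1 10)(2 9 11 15 4)(6 8 16 7 14)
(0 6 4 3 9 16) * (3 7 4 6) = (0 3 9 16)(4 7) = [3, 1, 2, 9, 7, 5, 6, 4, 8, 16, 10, 11, 12, 13, 14, 15, 0]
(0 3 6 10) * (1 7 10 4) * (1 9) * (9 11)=(0 3 6 4 11 9 1 7 10)=[3, 7, 2, 6, 11, 5, 4, 10, 8, 1, 0, 9]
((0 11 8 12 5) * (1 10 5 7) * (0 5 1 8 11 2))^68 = (7 12 8) = [0, 1, 2, 3, 4, 5, 6, 12, 7, 9, 10, 11, 8]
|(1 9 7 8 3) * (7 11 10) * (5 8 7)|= |(1 9 11 10 5 8 3)|= 7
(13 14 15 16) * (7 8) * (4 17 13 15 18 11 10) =(4 17 13 14 18 11 10)(7 8)(15 16) =[0, 1, 2, 3, 17, 5, 6, 8, 7, 9, 4, 10, 12, 14, 18, 16, 15, 13, 11]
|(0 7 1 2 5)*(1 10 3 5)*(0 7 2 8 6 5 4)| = 10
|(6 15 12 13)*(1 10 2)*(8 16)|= |(1 10 2)(6 15 12 13)(8 16)|= 12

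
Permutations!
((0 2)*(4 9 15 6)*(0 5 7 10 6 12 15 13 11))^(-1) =(0 11 13 9 4 6 10 7 5 2)(12 15) =[11, 1, 0, 3, 6, 2, 10, 5, 8, 4, 7, 13, 15, 9, 14, 12]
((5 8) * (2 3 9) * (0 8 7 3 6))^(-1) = (0 6 2 9 3 7 5 8) = [6, 1, 9, 7, 4, 8, 2, 5, 0, 3]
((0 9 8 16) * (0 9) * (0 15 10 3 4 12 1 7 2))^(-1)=(0 2 7 1 12 4 3 10 15)(8 9 16)=[2, 12, 7, 10, 3, 5, 6, 1, 9, 16, 15, 11, 4, 13, 14, 0, 8]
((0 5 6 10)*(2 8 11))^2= [6, 1, 11, 3, 4, 10, 0, 7, 2, 9, 5, 8]= (0 6)(2 11 8)(5 10)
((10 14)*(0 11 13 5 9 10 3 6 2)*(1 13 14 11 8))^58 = (0 6 14 10 5 1)(2 3 11 9 13 8) = [6, 0, 3, 11, 4, 1, 14, 7, 2, 13, 5, 9, 12, 8, 10]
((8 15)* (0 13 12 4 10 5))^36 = (15) = [0, 1, 2, 3, 4, 5, 6, 7, 8, 9, 10, 11, 12, 13, 14, 15]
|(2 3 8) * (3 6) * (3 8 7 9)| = |(2 6 8)(3 7 9)| = 3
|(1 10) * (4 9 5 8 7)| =|(1 10)(4 9 5 8 7)| =10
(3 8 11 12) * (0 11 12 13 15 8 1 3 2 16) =(0 11 13 15 8 12 2 16)(1 3) =[11, 3, 16, 1, 4, 5, 6, 7, 12, 9, 10, 13, 2, 15, 14, 8, 0]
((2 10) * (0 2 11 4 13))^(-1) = [13, 1, 0, 3, 11, 5, 6, 7, 8, 9, 2, 10, 12, 4] = (0 13 4 11 10 2)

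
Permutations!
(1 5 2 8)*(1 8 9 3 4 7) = (1 5 2 9 3 4 7) = [0, 5, 9, 4, 7, 2, 6, 1, 8, 3]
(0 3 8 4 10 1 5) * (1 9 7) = (0 3 8 4 10 9 7 1 5) = [3, 5, 2, 8, 10, 0, 6, 1, 4, 7, 9]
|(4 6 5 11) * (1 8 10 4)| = |(1 8 10 4 6 5 11)| = 7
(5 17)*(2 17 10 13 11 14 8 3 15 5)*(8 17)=[0, 1, 8, 15, 4, 10, 6, 7, 3, 9, 13, 14, 12, 11, 17, 5, 16, 2]=(2 8 3 15 5 10 13 11 14 17)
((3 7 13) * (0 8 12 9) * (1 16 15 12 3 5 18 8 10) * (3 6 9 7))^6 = (0 7 9 12 6 15 8 16 18 1 5 10 13) = [7, 5, 2, 3, 4, 10, 15, 9, 16, 12, 13, 11, 6, 0, 14, 8, 18, 17, 1]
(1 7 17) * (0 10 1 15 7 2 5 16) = (0 10 1 2 5 16)(7 17 15) = [10, 2, 5, 3, 4, 16, 6, 17, 8, 9, 1, 11, 12, 13, 14, 7, 0, 15]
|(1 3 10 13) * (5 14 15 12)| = |(1 3 10 13)(5 14 15 12)| = 4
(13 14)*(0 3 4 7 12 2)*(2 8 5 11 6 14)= (0 3 4 7 12 8 5 11 6 14 13 2)= [3, 1, 0, 4, 7, 11, 14, 12, 5, 9, 10, 6, 8, 2, 13]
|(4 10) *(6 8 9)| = 6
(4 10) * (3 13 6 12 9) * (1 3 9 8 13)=[0, 3, 2, 1, 10, 5, 12, 7, 13, 9, 4, 11, 8, 6]=(1 3)(4 10)(6 12 8 13)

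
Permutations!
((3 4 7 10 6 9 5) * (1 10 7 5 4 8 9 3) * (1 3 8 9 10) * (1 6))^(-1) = (1 10 8 6)(3 5 4 9) = [0, 10, 2, 5, 9, 4, 1, 7, 6, 3, 8]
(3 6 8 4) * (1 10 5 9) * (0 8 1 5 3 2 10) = [8, 0, 10, 6, 2, 9, 1, 7, 4, 5, 3] = (0 8 4 2 10 3 6 1)(5 9)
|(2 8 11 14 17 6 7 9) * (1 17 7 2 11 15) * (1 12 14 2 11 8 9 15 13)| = 8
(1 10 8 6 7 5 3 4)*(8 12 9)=(1 10 12 9 8 6 7 5 3 4)=[0, 10, 2, 4, 1, 3, 7, 5, 6, 8, 12, 11, 9]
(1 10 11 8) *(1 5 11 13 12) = (1 10 13 12)(5 11 8) = [0, 10, 2, 3, 4, 11, 6, 7, 5, 9, 13, 8, 1, 12]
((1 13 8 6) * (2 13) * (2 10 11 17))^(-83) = (1 13 11 6 2 10 8 17) = [0, 13, 10, 3, 4, 5, 2, 7, 17, 9, 8, 6, 12, 11, 14, 15, 16, 1]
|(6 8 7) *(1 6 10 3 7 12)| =12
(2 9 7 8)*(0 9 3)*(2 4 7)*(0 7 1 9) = (1 9 2 3 7 8 4) = [0, 9, 3, 7, 1, 5, 6, 8, 4, 2]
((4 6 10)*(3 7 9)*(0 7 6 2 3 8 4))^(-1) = (0 10 6 3 2 4 8 9 7) = [10, 1, 4, 2, 8, 5, 3, 0, 9, 7, 6]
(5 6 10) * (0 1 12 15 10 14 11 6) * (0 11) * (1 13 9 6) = (0 13 9 6 14)(1 12 15 10 5 11) = [13, 12, 2, 3, 4, 11, 14, 7, 8, 6, 5, 1, 15, 9, 0, 10]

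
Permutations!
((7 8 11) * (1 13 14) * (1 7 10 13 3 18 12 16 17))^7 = [0, 3, 2, 18, 4, 5, 6, 8, 11, 9, 13, 10, 16, 14, 7, 15, 17, 1, 12] = (1 3 18 12 16 17)(7 8 11 10 13 14)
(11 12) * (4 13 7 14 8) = (4 13 7 14 8)(11 12) = [0, 1, 2, 3, 13, 5, 6, 14, 4, 9, 10, 12, 11, 7, 8]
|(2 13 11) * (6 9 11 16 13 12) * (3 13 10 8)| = |(2 12 6 9 11)(3 13 16 10 8)| = 5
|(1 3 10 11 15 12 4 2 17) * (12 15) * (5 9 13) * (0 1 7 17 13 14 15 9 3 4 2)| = |(0 1 4)(2 13 5 3 10 11 12)(7 17)(9 14 15)| = 42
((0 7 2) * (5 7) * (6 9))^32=(9)=[0, 1, 2, 3, 4, 5, 6, 7, 8, 9]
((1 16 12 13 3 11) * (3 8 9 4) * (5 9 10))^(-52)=[0, 13, 2, 16, 1, 3, 6, 7, 9, 11, 4, 12, 10, 5, 14, 15, 8]=(1 13 5 3 16 8 9 11 12 10 4)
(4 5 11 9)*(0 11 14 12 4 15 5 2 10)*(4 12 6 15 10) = [11, 1, 4, 3, 2, 14, 15, 7, 8, 10, 0, 9, 12, 13, 6, 5] = (0 11 9 10)(2 4)(5 14 6 15)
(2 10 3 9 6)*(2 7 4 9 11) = (2 10 3 11)(4 9 6 7) = [0, 1, 10, 11, 9, 5, 7, 4, 8, 6, 3, 2]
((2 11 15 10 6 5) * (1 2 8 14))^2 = [0, 11, 15, 3, 4, 14, 8, 7, 1, 9, 5, 10, 12, 13, 2, 6] = (1 11 10 5 14 2 15 6 8)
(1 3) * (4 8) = (1 3)(4 8) = [0, 3, 2, 1, 8, 5, 6, 7, 4]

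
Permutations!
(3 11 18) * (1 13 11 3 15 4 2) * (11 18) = (1 13 18 15 4 2) = [0, 13, 1, 3, 2, 5, 6, 7, 8, 9, 10, 11, 12, 18, 14, 4, 16, 17, 15]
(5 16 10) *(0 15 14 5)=(0 15 14 5 16 10)=[15, 1, 2, 3, 4, 16, 6, 7, 8, 9, 0, 11, 12, 13, 5, 14, 10]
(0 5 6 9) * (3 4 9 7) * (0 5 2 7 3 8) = (0 2 7 8)(3 4 9 5 6) = [2, 1, 7, 4, 9, 6, 3, 8, 0, 5]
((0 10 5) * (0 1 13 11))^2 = (0 5 13)(1 11 10) = [5, 11, 2, 3, 4, 13, 6, 7, 8, 9, 1, 10, 12, 0]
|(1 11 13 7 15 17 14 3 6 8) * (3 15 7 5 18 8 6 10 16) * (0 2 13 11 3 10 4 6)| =30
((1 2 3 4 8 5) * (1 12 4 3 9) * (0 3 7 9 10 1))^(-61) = [9, 10, 1, 0, 12, 8, 6, 3, 4, 7, 2, 11, 5] = (0 9 7 3)(1 10 2)(4 12 5 8)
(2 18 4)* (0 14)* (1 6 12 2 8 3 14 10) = (0 10 1 6 12 2 18 4 8 3 14) = [10, 6, 18, 14, 8, 5, 12, 7, 3, 9, 1, 11, 2, 13, 0, 15, 16, 17, 4]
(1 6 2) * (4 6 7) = [0, 7, 1, 3, 6, 5, 2, 4] = (1 7 4 6 2)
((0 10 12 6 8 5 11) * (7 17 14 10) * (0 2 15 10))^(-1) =(0 14 17 7)(2 11 5 8 6 12 10 15) =[14, 1, 11, 3, 4, 8, 12, 0, 6, 9, 15, 5, 10, 13, 17, 2, 16, 7]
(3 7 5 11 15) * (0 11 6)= (0 11 15 3 7 5 6)= [11, 1, 2, 7, 4, 6, 0, 5, 8, 9, 10, 15, 12, 13, 14, 3]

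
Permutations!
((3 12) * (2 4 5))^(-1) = (2 5 4)(3 12) = [0, 1, 5, 12, 2, 4, 6, 7, 8, 9, 10, 11, 3]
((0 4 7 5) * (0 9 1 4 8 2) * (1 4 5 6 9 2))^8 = (9)(0 5 8 2 1) = [5, 0, 1, 3, 4, 8, 6, 7, 2, 9]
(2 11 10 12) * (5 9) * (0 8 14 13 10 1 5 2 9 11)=[8, 5, 0, 3, 4, 11, 6, 7, 14, 2, 12, 1, 9, 10, 13]=(0 8 14 13 10 12 9 2)(1 5 11)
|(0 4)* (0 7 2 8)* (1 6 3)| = 15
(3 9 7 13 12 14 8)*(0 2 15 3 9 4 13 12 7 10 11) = [2, 1, 15, 4, 13, 5, 6, 12, 9, 10, 11, 0, 14, 7, 8, 3] = (0 2 15 3 4 13 7 12 14 8 9 10 11)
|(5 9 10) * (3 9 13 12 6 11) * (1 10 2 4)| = |(1 10 5 13 12 6 11 3 9 2 4)| = 11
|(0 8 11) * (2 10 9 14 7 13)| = |(0 8 11)(2 10 9 14 7 13)| = 6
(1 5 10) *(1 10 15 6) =(1 5 15 6) =[0, 5, 2, 3, 4, 15, 1, 7, 8, 9, 10, 11, 12, 13, 14, 6]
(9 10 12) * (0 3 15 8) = (0 3 15 8)(9 10 12) = [3, 1, 2, 15, 4, 5, 6, 7, 0, 10, 12, 11, 9, 13, 14, 8]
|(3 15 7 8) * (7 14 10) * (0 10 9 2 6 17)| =|(0 10 7 8 3 15 14 9 2 6 17)| =11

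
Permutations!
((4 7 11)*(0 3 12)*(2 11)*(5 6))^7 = (0 3 12)(2 7 4 11)(5 6) = [3, 1, 7, 12, 11, 6, 5, 4, 8, 9, 10, 2, 0]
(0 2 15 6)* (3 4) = (0 2 15 6)(3 4) = [2, 1, 15, 4, 3, 5, 0, 7, 8, 9, 10, 11, 12, 13, 14, 6]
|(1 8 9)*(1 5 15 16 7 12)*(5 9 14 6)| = |(1 8 14 6 5 15 16 7 12)| = 9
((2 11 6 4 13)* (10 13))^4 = (2 10 6)(4 11 13) = [0, 1, 10, 3, 11, 5, 2, 7, 8, 9, 6, 13, 12, 4]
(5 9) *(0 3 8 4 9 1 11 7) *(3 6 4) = [6, 11, 2, 8, 9, 1, 4, 0, 3, 5, 10, 7] = (0 6 4 9 5 1 11 7)(3 8)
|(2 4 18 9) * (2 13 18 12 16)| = 12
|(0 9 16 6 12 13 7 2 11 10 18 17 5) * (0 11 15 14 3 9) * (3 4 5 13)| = 55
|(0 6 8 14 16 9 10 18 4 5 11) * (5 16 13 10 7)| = 13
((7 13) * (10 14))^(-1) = (7 13)(10 14) = [0, 1, 2, 3, 4, 5, 6, 13, 8, 9, 14, 11, 12, 7, 10]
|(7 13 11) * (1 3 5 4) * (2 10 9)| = 12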